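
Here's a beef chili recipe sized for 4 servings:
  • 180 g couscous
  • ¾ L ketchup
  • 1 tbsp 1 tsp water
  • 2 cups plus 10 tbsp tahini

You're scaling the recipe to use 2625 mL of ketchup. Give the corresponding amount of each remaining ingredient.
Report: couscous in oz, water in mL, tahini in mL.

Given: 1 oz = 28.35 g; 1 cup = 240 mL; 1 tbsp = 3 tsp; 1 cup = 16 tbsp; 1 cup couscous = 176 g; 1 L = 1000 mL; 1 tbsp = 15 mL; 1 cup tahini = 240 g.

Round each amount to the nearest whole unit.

The original recipe has 750 mL of ketchup, so the scaling factor is 2625 ÷ 750 = 7/2 = 3.5.
couscous: 180 g × 7/2 ÷ 28.35 g/oz ≈ 22 oz
water: (1 tbsp + 1 tsp = 4/3 tbsp) × 7/2 × 15 mL/tbsp = 70 mL
tahini: (2 cup + 10 tbsp = 2.625 cup) × 7/2 × 240 mL/cup = 2205 mL

couscous: 22 oz; water: 70 mL; tahini: 2205 mL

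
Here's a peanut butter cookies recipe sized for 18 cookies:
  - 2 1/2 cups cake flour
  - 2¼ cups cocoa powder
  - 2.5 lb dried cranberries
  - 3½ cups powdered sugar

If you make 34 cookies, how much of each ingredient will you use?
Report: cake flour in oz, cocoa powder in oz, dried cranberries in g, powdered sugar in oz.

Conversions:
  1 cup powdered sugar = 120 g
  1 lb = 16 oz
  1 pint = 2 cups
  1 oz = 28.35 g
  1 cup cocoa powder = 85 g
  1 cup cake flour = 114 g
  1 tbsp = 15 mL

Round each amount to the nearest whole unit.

Scaling factor: 34/18 = 17/9.
cake flour: 2.5 cup × 17/9 × 114 g/cup ÷ 28.35 g/oz ≈ 19 oz
cocoa powder: 2.25 cup × 17/9 × 85 g/cup ÷ 28.35 g/oz ≈ 13 oz
dried cranberries: 2.5 lb × 17/9 × 16 oz/lb × 28.35 g/oz = 2142 g
powdered sugar: 3.5 cup × 17/9 × 120 g/cup ÷ 28.35 g/oz ≈ 28 oz

cake flour: 19 oz; cocoa powder: 13 oz; dried cranberries: 2142 g; powdered sugar: 28 oz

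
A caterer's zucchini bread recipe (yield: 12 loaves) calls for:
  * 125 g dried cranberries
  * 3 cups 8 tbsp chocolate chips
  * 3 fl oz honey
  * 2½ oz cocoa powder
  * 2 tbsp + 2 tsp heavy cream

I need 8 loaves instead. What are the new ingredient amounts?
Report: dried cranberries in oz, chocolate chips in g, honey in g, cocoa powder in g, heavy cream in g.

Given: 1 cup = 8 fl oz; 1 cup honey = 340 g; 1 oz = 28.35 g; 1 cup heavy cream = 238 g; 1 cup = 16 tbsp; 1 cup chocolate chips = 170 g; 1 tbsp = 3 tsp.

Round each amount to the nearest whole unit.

dried cranberries: 3 oz; chocolate chips: 397 g; honey: 85 g; cocoa powder: 47 g; heavy cream: 26 g

Scaling factor: 8/12 = 2/3.
dried cranberries: 125 g × 2/3 ÷ 28.35 g/oz ≈ 3 oz
chocolate chips: (3 cup + 8 tbsp = 3.5 cup) × 2/3 × 170 g/cup ≈ 397 g
honey: 3 fl oz × 2/3 ÷ 8 fl oz/cup × 340 g/cup = 85 g
cocoa powder: 2.5 oz × 2/3 × 28.35 g/oz ≈ 47 g
heavy cream: (2 tbsp + 2 tsp = 8/3 tbsp) × 2/3 ÷ 16 tbsp/cup × 238 g/cup ≈ 26 g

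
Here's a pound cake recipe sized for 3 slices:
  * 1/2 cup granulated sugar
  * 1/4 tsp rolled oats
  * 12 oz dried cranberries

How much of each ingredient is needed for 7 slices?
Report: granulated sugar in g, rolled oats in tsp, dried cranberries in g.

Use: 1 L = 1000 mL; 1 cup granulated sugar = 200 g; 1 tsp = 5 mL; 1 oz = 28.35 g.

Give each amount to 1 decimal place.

granulated sugar: 233.3 g; rolled oats: 0.6 tsp; dried cranberries: 793.8 g

Scaling factor: 7/3.
granulated sugar: 0.5 cup × 7/3 × 200 g/cup ≈ 233.3 g
rolled oats: 0.25 tsp × 7/3 ≈ 0.6 tsp
dried cranberries: 12 oz × 7/3 × 28.35 g/oz = 793.8 g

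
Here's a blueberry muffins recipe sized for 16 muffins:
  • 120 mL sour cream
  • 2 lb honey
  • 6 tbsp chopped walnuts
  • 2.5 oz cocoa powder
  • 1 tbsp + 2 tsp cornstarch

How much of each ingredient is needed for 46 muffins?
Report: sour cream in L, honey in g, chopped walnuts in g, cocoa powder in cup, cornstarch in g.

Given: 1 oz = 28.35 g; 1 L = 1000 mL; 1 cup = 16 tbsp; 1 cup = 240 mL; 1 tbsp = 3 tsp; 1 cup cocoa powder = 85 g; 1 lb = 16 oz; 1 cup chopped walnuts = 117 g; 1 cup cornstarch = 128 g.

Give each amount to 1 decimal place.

sour cream: 0.3 L; honey: 2608.2 g; chopped walnuts: 126.1 g; cocoa powder: 2.4 cup; cornstarch: 38.3 g

Scaling factor: 46/16 = 23/8 = 2.875.
sour cream: 120 mL × 23/8 ÷ 1000 mL/L ≈ 0.3 L
honey: 2 lb × 23/8 × 16 oz/lb × 28.35 g/oz = 2608.2 g
chopped walnuts: 6 tbsp × 23/8 ÷ 16 tbsp/cup × 117 g/cup ≈ 126.1 g
cocoa powder: 2.5 oz × 23/8 × 28.35 g/oz ÷ 85 g/cup ≈ 2.4 cup
cornstarch: (1 tbsp + 2 tsp = 5/3 tbsp) × 23/8 ÷ 16 tbsp/cup × 128 g/cup ≈ 38.3 g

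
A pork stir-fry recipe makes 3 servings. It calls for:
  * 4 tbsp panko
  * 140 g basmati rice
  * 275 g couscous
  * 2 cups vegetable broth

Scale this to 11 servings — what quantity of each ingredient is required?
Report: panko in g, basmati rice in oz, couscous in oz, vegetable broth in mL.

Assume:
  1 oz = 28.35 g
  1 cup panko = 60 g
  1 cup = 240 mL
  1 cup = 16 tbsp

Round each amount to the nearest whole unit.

Scaling factor: 11/3.
panko: 4 tbsp × 11/3 ÷ 16 tbsp/cup × 60 g/cup = 55 g
basmati rice: 140 g × 11/3 ÷ 28.35 g/oz ≈ 18 oz
couscous: 275 g × 11/3 ÷ 28.35 g/oz ≈ 36 oz
vegetable broth: 2 cup × 11/3 × 240 mL/cup = 1760 mL

panko: 55 g; basmati rice: 18 oz; couscous: 36 oz; vegetable broth: 1760 mL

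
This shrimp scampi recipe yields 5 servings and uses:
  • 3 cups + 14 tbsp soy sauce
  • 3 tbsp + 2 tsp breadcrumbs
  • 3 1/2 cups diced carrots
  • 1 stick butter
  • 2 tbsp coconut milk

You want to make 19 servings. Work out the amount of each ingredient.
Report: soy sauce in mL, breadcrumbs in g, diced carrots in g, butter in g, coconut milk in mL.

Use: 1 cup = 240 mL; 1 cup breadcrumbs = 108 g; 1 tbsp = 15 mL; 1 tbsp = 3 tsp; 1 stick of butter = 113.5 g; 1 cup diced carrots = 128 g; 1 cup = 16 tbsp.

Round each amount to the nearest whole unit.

Scaling factor: 19/5 = 3.8.
soy sauce: (3 cup + 14 tbsp = 3.875 cup) × 19/5 × 240 mL/cup = 3534 mL
breadcrumbs: (3 tbsp + 2 tsp = 11/3 tbsp) × 19/5 ÷ 16 tbsp/cup × 108 g/cup ≈ 94 g
diced carrots: 3.5 cup × 19/5 × 128 g/cup ≈ 1702 g
butter: 1 stick × 19/5 × 113.5 g/stick ≈ 431 g
coconut milk: 2 tbsp × 19/5 × 15 mL/tbsp = 114 mL

soy sauce: 3534 mL; breadcrumbs: 94 g; diced carrots: 1702 g; butter: 431 g; coconut milk: 114 mL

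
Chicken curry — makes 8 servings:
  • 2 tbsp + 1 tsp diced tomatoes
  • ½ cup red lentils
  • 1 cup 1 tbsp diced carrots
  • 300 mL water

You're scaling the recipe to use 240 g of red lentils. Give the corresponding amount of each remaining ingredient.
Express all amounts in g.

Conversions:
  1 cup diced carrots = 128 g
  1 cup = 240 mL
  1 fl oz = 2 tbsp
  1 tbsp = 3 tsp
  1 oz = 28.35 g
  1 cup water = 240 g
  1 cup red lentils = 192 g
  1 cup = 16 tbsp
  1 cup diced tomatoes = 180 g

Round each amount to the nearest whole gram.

The original recipe has 96 g of red lentils, so the scaling factor is 240 ÷ 96 = 5/2 = 2.5.
diced tomatoes: (2 tbsp + 1 tsp = 7/3 tbsp) × 5/2 ÷ 16 tbsp/cup × 180 g/cup ≈ 66 g
diced carrots: (1 cup + 1 tbsp = 1.0625 cup) × 5/2 × 128 g/cup = 340 g
water: 300 mL × 5/2 ÷ 240 mL/cup × 240 g/cup = 750 g

diced tomatoes: 66 g; diced carrots: 340 g; water: 750 g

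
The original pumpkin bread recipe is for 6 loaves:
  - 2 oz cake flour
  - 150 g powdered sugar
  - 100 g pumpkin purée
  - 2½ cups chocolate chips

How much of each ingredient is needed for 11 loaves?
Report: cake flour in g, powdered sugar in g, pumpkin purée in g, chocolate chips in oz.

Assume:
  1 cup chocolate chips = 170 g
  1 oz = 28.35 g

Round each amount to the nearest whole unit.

cake flour: 104 g; powdered sugar: 275 g; pumpkin purée: 183 g; chocolate chips: 27 oz

Scaling factor: 11/6.
cake flour: 2 oz × 11/6 × 28.35 g/oz ≈ 104 g
powdered sugar: 150 g × 11/6 = 275 g
pumpkin purée: 100 g × 11/6 ≈ 183 g
chocolate chips: 2.5 cup × 11/6 × 170 g/cup ÷ 28.35 g/oz ≈ 27 oz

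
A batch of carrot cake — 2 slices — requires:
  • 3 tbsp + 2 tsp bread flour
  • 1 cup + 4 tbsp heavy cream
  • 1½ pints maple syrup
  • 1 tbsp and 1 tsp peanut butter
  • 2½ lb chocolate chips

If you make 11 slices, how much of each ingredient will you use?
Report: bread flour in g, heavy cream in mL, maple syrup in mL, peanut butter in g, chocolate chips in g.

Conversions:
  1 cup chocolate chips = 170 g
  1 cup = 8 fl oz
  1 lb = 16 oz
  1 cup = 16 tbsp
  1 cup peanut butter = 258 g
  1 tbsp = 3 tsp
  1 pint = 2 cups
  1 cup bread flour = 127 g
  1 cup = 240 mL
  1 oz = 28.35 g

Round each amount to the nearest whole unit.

Scaling factor: 11/2 = 5.5.
bread flour: (3 tbsp + 2 tsp = 11/3 tbsp) × 11/2 ÷ 16 tbsp/cup × 127 g/cup ≈ 160 g
heavy cream: (1 cup + 4 tbsp = 1.25 cup) × 11/2 × 240 mL/cup = 1650 mL
maple syrup: 1.5 pint × 11/2 × 2 cup/pint × 240 mL/cup = 3960 mL
peanut butter: (1 tbsp + 1 tsp = 4/3 tbsp) × 11/2 ÷ 16 tbsp/cup × 258 g/cup ≈ 118 g
chocolate chips: 2.5 lb × 11/2 × 16 oz/lb × 28.35 g/oz = 6237 g

bread flour: 160 g; heavy cream: 1650 mL; maple syrup: 3960 mL; peanut butter: 118 g; chocolate chips: 6237 g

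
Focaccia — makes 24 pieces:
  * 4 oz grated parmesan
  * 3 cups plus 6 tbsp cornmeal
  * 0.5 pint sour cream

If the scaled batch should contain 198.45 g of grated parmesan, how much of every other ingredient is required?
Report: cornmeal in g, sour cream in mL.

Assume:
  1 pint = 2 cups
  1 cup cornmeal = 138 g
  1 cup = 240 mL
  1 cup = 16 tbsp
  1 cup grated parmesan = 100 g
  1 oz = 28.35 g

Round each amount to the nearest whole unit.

cornmeal: 815 g; sour cream: 420 mL

The original recipe has 113.4 g of grated parmesan, so the scaling factor is 198.45 ÷ 113.4 = 7/4 = 1.75.
cornmeal: (3 cup + 6 tbsp = 3.375 cup) × 7/4 × 138 g/cup ≈ 815 g
sour cream: 0.5 pint × 7/4 × 2 cup/pint × 240 mL/cup = 420 mL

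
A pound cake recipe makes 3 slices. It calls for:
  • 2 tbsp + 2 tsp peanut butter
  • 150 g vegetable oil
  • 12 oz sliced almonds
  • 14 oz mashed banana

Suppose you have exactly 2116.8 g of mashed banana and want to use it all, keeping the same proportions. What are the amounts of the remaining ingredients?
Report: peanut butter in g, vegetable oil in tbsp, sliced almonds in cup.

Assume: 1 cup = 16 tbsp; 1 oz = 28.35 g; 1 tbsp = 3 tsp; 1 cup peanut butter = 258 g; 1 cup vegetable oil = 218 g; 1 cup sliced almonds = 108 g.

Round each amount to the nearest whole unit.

The original recipe has 396.9 g of mashed banana, so the scaling factor is 2116.8 ÷ 396.9 = 16/3.
peanut butter: (2 tbsp + 2 tsp = 8/3 tbsp) × 16/3 ÷ 16 tbsp/cup × 258 g/cup ≈ 229 g
vegetable oil: 150 g × 16/3 ÷ 218 g/cup × 16 tbsp/cup ≈ 59 tbsp
sliced almonds: 12 oz × 16/3 × 28.35 g/oz ÷ 108 g/cup ≈ 17 cup

peanut butter: 229 g; vegetable oil: 59 tbsp; sliced almonds: 17 cup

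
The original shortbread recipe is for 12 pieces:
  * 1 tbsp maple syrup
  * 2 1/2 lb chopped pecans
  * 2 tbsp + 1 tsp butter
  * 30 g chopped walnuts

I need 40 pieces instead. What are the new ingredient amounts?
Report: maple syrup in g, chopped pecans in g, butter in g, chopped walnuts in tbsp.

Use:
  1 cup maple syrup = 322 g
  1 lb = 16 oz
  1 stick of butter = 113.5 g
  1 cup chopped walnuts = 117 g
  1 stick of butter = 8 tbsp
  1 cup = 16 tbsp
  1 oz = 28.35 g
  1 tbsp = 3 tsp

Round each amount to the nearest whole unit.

maple syrup: 67 g; chopped pecans: 3780 g; butter: 110 g; chopped walnuts: 14 tbsp

Scaling factor: 40/12 = 10/3.
maple syrup: 1 tbsp × 10/3 ÷ 16 tbsp/cup × 322 g/cup ≈ 67 g
chopped pecans: 2.5 lb × 10/3 × 16 oz/lb × 28.35 g/oz = 3780 g
butter: (2 tbsp + 1 tsp = 7/3 tbsp) × 10/3 ÷ 8 tbsp/stick × 113.5 g/stick ≈ 110 g
chopped walnuts: 30 g × 10/3 ÷ 117 g/cup × 16 tbsp/cup ≈ 14 tbsp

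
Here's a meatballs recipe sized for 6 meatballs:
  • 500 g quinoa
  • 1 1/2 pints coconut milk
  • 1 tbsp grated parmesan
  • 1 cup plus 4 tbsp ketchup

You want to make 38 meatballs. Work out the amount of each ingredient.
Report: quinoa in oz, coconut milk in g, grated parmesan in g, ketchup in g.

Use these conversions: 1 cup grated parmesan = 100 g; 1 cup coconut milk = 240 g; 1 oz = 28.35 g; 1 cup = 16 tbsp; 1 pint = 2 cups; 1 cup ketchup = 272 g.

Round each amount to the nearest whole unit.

Scaling factor: 38/6 = 19/3.
quinoa: 500 g × 19/3 ÷ 28.35 g/oz ≈ 112 oz
coconut milk: 1.5 pint × 19/3 × 2 cup/pint × 240 g/cup = 4560 g
grated parmesan: 1 tbsp × 19/3 ÷ 16 tbsp/cup × 100 g/cup ≈ 40 g
ketchup: (1 cup + 4 tbsp = 1.25 cup) × 19/3 × 272 g/cup ≈ 2153 g

quinoa: 112 oz; coconut milk: 4560 g; grated parmesan: 40 g; ketchup: 2153 g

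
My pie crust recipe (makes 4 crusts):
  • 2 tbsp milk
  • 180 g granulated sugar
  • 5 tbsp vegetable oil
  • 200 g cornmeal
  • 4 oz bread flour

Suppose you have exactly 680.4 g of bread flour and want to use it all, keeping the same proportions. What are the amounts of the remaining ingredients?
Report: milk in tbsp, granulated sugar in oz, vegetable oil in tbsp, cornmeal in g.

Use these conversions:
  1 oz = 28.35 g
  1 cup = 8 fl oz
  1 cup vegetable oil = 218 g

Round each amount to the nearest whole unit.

The original recipe has 113.4 g of bread flour, so the scaling factor is 680.4 ÷ 113.4 = 6.
milk: 2 tbsp × 6 = 12 tbsp
granulated sugar: 180 g × 6 ÷ 28.35 g/oz ≈ 38 oz
vegetable oil: 5 tbsp × 6 = 30 tbsp
cornmeal: 200 g × 6 = 1200 g

milk: 12 tbsp; granulated sugar: 38 oz; vegetable oil: 30 tbsp; cornmeal: 1200 g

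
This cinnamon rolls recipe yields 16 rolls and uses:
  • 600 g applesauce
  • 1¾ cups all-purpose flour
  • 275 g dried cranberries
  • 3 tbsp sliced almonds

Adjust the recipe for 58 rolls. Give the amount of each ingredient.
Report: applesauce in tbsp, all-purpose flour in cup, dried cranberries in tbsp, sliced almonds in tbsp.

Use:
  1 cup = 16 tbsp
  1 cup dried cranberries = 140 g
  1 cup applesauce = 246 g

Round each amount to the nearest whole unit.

applesauce: 141 tbsp; all-purpose flour: 6 cup; dried cranberries: 114 tbsp; sliced almonds: 11 tbsp

Scaling factor: 58/16 = 29/8 = 3.625.
applesauce: 600 g × 29/8 ÷ 246 g/cup × 16 tbsp/cup ≈ 141 tbsp
all-purpose flour: 1.75 cup × 29/8 ≈ 6 cup
dried cranberries: 275 g × 29/8 ÷ 140 g/cup × 16 tbsp/cup ≈ 114 tbsp
sliced almonds: 3 tbsp × 29/8 ≈ 11 tbsp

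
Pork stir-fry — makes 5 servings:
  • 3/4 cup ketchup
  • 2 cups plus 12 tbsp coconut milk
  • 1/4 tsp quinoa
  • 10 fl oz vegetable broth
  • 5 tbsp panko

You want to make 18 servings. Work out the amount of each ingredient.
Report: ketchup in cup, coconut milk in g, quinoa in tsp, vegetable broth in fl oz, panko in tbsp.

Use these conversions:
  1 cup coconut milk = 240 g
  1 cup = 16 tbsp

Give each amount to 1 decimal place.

ketchup: 2.7 cup; coconut milk: 2376.0 g; quinoa: 0.9 tsp; vegetable broth: 36.0 fl oz; panko: 18.0 tbsp

Scaling factor: 18/5 = 3.6.
ketchup: 0.75 cup × 18/5 = 2.7 cup
coconut milk: (2 cup + 12 tbsp = 2.75 cup) × 18/5 × 240 g/cup = 2376.0 g
quinoa: 0.25 tsp × 18/5 = 0.9 tsp
vegetable broth: 10 fl oz × 18/5 = 36.0 fl oz
panko: 5 tbsp × 18/5 = 18.0 tbsp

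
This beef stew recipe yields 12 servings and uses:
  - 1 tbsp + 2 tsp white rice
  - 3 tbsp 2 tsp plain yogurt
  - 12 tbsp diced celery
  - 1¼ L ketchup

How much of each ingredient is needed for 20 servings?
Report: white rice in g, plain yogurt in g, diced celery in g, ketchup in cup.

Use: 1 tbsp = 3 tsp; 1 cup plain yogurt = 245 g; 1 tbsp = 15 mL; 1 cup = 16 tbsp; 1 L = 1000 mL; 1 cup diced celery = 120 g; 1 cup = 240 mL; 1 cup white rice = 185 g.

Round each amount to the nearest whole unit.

Scaling factor: 20/12 = 5/3.
white rice: (1 tbsp + 2 tsp = 5/3 tbsp) × 5/3 ÷ 16 tbsp/cup × 185 g/cup ≈ 32 g
plain yogurt: (3 tbsp + 2 tsp = 11/3 tbsp) × 5/3 ÷ 16 tbsp/cup × 245 g/cup ≈ 94 g
diced celery: 12 tbsp × 5/3 ÷ 16 tbsp/cup × 120 g/cup = 150 g
ketchup: 1.25 L × 5/3 × 1000 mL/L ÷ 240 mL/cup ≈ 9 cup

white rice: 32 g; plain yogurt: 94 g; diced celery: 150 g; ketchup: 9 cup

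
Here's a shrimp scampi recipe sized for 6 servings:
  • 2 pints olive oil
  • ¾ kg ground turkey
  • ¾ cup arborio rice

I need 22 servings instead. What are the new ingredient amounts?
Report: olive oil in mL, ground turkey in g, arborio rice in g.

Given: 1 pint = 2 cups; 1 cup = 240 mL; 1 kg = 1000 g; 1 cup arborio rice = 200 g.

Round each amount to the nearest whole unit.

olive oil: 3520 mL; ground turkey: 2750 g; arborio rice: 550 g

Scaling factor: 22/6 = 11/3.
olive oil: 2 pint × 11/3 × 2 cup/pint × 240 mL/cup = 3520 mL
ground turkey: 0.75 kg × 11/3 × 1000 g/kg = 2750 g
arborio rice: 0.75 cup × 11/3 × 200 g/cup = 550 g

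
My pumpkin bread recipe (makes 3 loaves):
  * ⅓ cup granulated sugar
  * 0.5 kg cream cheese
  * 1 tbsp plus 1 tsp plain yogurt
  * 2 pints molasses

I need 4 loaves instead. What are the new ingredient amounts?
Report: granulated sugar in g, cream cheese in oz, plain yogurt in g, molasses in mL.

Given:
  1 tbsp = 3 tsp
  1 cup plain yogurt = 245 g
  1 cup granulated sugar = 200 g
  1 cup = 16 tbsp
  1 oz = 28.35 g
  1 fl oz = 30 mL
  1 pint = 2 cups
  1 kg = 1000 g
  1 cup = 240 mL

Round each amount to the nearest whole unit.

granulated sugar: 89 g; cream cheese: 24 oz; plain yogurt: 27 g; molasses: 1280 mL

Scaling factor: 4/3.
granulated sugar: 1/3 cup × 4/3 × 200 g/cup ≈ 89 g
cream cheese: 0.5 kg × 4/3 × 1000 g/kg ÷ 28.35 g/oz ≈ 24 oz
plain yogurt: (1 tbsp + 1 tsp = 4/3 tbsp) × 4/3 ÷ 16 tbsp/cup × 245 g/cup ≈ 27 g
molasses: 2 pint × 4/3 × 2 cup/pint × 240 mL/cup = 1280 mL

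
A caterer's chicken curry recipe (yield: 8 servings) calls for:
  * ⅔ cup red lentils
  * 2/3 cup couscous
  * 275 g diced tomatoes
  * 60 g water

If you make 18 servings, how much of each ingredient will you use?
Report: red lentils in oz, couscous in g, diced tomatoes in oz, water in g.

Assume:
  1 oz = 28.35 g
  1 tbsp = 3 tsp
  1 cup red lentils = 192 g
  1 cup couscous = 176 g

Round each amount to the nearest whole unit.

Scaling factor: 18/8 = 9/4 = 2.25.
red lentils: 2/3 cup × 9/4 × 192 g/cup ÷ 28.35 g/oz ≈ 10 oz
couscous: 2/3 cup × 9/4 × 176 g/cup = 264 g
diced tomatoes: 275 g × 9/4 ÷ 28.35 g/oz ≈ 22 oz
water: 60 g × 9/4 = 135 g

red lentils: 10 oz; couscous: 264 g; diced tomatoes: 22 oz; water: 135 g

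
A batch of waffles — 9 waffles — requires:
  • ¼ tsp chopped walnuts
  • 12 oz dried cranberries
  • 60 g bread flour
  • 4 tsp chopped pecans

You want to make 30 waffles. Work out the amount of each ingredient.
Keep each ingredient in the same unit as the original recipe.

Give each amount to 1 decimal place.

Scaling factor: 30/9 = 10/3.
chopped walnuts: 0.25 tsp × 10/3 ≈ 0.8 tsp
dried cranberries: 12 oz × 10/3 = 40.0 oz
bread flour: 60 g × 10/3 = 200.0 g
chopped pecans: 4 tsp × 10/3 ≈ 13.3 tsp

chopped walnuts: 0.8 tsp; dried cranberries: 40.0 oz; bread flour: 200.0 g; chopped pecans: 13.3 tsp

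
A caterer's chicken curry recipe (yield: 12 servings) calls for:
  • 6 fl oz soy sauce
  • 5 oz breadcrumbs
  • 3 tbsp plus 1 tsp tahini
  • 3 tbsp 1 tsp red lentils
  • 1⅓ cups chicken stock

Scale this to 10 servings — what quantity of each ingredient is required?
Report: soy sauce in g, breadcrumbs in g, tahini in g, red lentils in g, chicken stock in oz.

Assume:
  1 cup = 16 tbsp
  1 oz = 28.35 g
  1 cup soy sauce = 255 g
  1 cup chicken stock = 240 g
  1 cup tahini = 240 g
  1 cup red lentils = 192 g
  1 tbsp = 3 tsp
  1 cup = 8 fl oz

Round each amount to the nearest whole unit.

Scaling factor: 10/12 = 5/6.
soy sauce: 6 fl oz × 5/6 ÷ 8 fl oz/cup × 255 g/cup ≈ 159 g
breadcrumbs: 5 oz × 5/6 × 28.35 g/oz ≈ 118 g
tahini: (3 tbsp + 1 tsp = 10/3 tbsp) × 5/6 ÷ 16 tbsp/cup × 240 g/cup ≈ 42 g
red lentils: (3 tbsp + 1 tsp = 10/3 tbsp) × 5/6 ÷ 16 tbsp/cup × 192 g/cup ≈ 33 g
chicken stock: 4/3 cup × 5/6 × 240 g/cup ÷ 28.35 g/oz ≈ 9 oz

soy sauce: 159 g; breadcrumbs: 118 g; tahini: 42 g; red lentils: 33 g; chicken stock: 9 oz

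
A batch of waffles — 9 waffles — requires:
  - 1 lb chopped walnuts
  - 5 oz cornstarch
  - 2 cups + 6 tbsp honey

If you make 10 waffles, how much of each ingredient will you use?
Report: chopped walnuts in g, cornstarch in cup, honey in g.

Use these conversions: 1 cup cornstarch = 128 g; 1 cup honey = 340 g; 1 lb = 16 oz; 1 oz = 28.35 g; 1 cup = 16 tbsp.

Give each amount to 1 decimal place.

Scaling factor: 10/9.
chopped walnuts: 1 lb × 10/9 × 16 oz/lb × 28.35 g/oz = 504.0 g
cornstarch: 5 oz × 10/9 × 28.35 g/oz ÷ 128 g/cup ≈ 1.2 cup
honey: (2 cup + 6 tbsp = 2.375 cup) × 10/9 × 340 g/cup ≈ 897.2 g

chopped walnuts: 504.0 g; cornstarch: 1.2 cup; honey: 897.2 g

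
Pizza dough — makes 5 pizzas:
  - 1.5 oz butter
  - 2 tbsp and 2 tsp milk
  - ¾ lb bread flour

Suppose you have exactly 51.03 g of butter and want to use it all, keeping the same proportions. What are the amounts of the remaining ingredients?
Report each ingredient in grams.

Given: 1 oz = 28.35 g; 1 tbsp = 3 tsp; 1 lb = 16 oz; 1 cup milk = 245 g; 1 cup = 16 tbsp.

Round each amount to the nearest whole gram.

milk: 49 g; bread flour: 408 g

The original recipe has 42.525 g of butter, so the scaling factor is 51.03 ÷ 42.525 = 6/5 = 1.2.
milk: (2 tbsp + 2 tsp = 8/3 tbsp) × 6/5 ÷ 16 tbsp/cup × 245 g/cup = 49 g
bread flour: 0.75 lb × 6/5 × 16 oz/lb × 28.35 g/oz ≈ 408 g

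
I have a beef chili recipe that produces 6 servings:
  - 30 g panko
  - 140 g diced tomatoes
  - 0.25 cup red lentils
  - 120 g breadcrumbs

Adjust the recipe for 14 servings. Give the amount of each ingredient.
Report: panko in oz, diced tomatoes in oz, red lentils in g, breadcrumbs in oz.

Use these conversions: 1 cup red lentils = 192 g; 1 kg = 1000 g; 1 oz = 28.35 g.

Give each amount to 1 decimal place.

Scaling factor: 14/6 = 7/3.
panko: 30 g × 7/3 ÷ 28.35 g/oz ≈ 2.5 oz
diced tomatoes: 140 g × 7/3 ÷ 28.35 g/oz ≈ 11.5 oz
red lentils: 0.25 cup × 7/3 × 192 g/cup = 112.0 g
breadcrumbs: 120 g × 7/3 ÷ 28.35 g/oz ≈ 9.9 oz

panko: 2.5 oz; diced tomatoes: 11.5 oz; red lentils: 112.0 g; breadcrumbs: 9.9 oz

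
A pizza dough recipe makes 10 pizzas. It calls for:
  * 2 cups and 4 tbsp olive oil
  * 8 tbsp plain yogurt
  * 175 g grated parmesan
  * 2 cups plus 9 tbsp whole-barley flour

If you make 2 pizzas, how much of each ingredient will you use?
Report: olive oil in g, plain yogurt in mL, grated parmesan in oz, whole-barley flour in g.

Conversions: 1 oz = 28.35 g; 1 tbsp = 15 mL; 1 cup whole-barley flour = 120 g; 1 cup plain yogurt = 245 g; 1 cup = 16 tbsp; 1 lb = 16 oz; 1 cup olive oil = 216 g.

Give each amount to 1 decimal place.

olive oil: 97.2 g; plain yogurt: 24.0 mL; grated parmesan: 1.2 oz; whole-barley flour: 61.5 g

Scaling factor: 2/10 = 1/5 = 0.2.
olive oil: (2 cup + 4 tbsp = 2.25 cup) × 1/5 × 216 g/cup = 97.2 g
plain yogurt: 8 tbsp × 1/5 × 15 mL/tbsp = 24.0 mL
grated parmesan: 175 g × 1/5 ÷ 28.35 g/oz ≈ 1.2 oz
whole-barley flour: (2 cup + 9 tbsp = 2.5625 cup) × 1/5 × 120 g/cup = 61.5 g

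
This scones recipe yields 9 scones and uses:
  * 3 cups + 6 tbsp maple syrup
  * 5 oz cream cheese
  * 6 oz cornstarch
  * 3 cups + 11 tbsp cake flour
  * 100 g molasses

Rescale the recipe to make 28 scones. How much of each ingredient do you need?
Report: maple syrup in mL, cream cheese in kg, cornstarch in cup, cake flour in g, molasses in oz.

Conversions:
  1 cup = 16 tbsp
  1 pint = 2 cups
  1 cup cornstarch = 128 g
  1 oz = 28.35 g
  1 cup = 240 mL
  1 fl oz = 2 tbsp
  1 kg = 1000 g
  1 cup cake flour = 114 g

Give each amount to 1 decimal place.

Scaling factor: 28/9.
maple syrup: (3 cup + 6 tbsp = 3.375 cup) × 28/9 × 240 mL/cup = 2520.0 mL
cream cheese: 5 oz × 28/9 × 28.35 g/oz ÷ 1000 g/kg ≈ 0.4 kg
cornstarch: 6 oz × 28/9 × 28.35 g/oz ÷ 128 g/cup ≈ 4.1 cup
cake flour: (3 cup + 11 tbsp = 3.6875 cup) × 28/9 × 114 g/cup ≈ 1307.8 g
molasses: 100 g × 28/9 ÷ 28.35 g/oz ≈ 11.0 oz

maple syrup: 2520.0 mL; cream cheese: 0.4 kg; cornstarch: 4.1 cup; cake flour: 1307.8 g; molasses: 11.0 oz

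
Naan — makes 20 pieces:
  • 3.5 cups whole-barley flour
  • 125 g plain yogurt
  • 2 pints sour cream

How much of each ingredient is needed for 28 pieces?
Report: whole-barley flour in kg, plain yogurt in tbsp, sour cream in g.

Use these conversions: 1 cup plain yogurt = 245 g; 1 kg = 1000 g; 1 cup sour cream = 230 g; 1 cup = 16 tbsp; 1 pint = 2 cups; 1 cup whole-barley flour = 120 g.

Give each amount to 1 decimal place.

Scaling factor: 28/20 = 7/5 = 1.4.
whole-barley flour: 3.5 cup × 7/5 × 120 g/cup ÷ 1000 g/kg ≈ 0.6 kg
plain yogurt: 125 g × 7/5 ÷ 245 g/cup × 16 tbsp/cup ≈ 11.4 tbsp
sour cream: 2 pint × 7/5 × 2 cup/pint × 230 g/cup = 1288.0 g

whole-barley flour: 0.6 kg; plain yogurt: 11.4 tbsp; sour cream: 1288.0 g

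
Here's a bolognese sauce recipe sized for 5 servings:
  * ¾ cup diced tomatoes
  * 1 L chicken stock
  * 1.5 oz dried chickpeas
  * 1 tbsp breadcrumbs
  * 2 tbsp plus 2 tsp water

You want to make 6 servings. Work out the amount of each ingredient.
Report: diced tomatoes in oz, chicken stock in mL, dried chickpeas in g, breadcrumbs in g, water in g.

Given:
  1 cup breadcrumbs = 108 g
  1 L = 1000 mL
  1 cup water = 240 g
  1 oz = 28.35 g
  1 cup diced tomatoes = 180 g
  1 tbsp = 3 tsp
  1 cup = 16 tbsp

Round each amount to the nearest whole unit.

diced tomatoes: 6 oz; chicken stock: 1200 mL; dried chickpeas: 51 g; breadcrumbs: 8 g; water: 48 g

Scaling factor: 6/5 = 1.2.
diced tomatoes: 0.75 cup × 6/5 × 180 g/cup ÷ 28.35 g/oz ≈ 6 oz
chicken stock: 1 L × 6/5 × 1000 mL/L = 1200 mL
dried chickpeas: 1.5 oz × 6/5 × 28.35 g/oz ≈ 51 g
breadcrumbs: 1 tbsp × 6/5 ÷ 16 tbsp/cup × 108 g/cup ≈ 8 g
water: (2 tbsp + 2 tsp = 8/3 tbsp) × 6/5 ÷ 16 tbsp/cup × 240 g/cup = 48 g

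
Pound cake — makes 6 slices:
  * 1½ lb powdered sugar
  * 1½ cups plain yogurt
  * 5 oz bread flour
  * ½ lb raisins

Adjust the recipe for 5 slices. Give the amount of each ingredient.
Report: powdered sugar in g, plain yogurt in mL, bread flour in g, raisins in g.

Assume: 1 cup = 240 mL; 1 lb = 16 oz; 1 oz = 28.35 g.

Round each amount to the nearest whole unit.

powdered sugar: 567 g; plain yogurt: 300 mL; bread flour: 118 g; raisins: 189 g

Scaling factor: 5/6.
powdered sugar: 1.5 lb × 5/6 × 16 oz/lb × 28.35 g/oz = 567 g
plain yogurt: 1.5 cup × 5/6 × 240 mL/cup = 300 mL
bread flour: 5 oz × 5/6 × 28.35 g/oz ≈ 118 g
raisins: 0.5 lb × 5/6 × 16 oz/lb × 28.35 g/oz = 189 g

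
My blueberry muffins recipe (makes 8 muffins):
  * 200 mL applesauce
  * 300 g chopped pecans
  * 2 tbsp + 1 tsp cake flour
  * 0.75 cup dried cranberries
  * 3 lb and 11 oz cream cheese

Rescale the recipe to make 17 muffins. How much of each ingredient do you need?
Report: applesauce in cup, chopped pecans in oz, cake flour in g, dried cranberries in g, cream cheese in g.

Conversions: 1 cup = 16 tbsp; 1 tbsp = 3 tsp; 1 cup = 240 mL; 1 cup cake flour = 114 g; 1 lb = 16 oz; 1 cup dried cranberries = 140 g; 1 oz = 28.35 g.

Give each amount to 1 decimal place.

applesauce: 1.8 cup; chopped pecans: 22.5 oz; cake flour: 35.3 g; dried cranberries: 223.1 g; cream cheese: 3554.4 g

Scaling factor: 17/8 = 2.125.
applesauce: 200 mL × 17/8 ÷ 240 mL/cup ≈ 1.8 cup
chopped pecans: 300 g × 17/8 ÷ 28.35 g/oz ≈ 22.5 oz
cake flour: (2 tbsp + 1 tsp = 7/3 tbsp) × 17/8 ÷ 16 tbsp/cup × 114 g/cup ≈ 35.3 g
dried cranberries: 0.75 cup × 17/8 × 140 g/cup ≈ 223.1 g
cream cheese: (3 lb + 11 oz = 3.6875 lb) × 17/8 × 16 oz/lb × 28.35 g/oz ≈ 3554.4 g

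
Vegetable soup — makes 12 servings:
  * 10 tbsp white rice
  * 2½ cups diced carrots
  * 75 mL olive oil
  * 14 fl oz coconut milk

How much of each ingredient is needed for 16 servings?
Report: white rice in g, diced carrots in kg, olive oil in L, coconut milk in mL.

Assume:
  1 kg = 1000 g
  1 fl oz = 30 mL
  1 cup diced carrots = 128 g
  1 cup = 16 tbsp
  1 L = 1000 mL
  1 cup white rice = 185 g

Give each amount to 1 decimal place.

white rice: 154.2 g; diced carrots: 0.4 kg; olive oil: 0.1 L; coconut milk: 560.0 mL

Scaling factor: 16/12 = 4/3.
white rice: 10 tbsp × 4/3 ÷ 16 tbsp/cup × 185 g/cup ≈ 154.2 g
diced carrots: 2.5 cup × 4/3 × 128 g/cup ÷ 1000 g/kg ≈ 0.4 kg
olive oil: 75 mL × 4/3 ÷ 1000 mL/L = 0.1 L
coconut milk: 14 fl oz × 4/3 × 30 mL/fl oz = 560.0 mL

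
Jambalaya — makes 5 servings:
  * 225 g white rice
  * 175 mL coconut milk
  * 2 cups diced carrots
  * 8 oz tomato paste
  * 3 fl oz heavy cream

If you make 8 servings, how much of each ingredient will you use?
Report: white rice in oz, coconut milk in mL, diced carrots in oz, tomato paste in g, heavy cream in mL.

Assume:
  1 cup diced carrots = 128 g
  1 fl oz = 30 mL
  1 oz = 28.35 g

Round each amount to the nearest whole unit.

white rice: 13 oz; coconut milk: 280 mL; diced carrots: 14 oz; tomato paste: 363 g; heavy cream: 144 mL

Scaling factor: 8/5 = 1.6.
white rice: 225 g × 8/5 ÷ 28.35 g/oz ≈ 13 oz
coconut milk: 175 mL × 8/5 = 280 mL
diced carrots: 2 cup × 8/5 × 128 g/cup ÷ 28.35 g/oz ≈ 14 oz
tomato paste: 8 oz × 8/5 × 28.35 g/oz ≈ 363 g
heavy cream: 3 fl oz × 8/5 × 30 mL/fl oz = 144 mL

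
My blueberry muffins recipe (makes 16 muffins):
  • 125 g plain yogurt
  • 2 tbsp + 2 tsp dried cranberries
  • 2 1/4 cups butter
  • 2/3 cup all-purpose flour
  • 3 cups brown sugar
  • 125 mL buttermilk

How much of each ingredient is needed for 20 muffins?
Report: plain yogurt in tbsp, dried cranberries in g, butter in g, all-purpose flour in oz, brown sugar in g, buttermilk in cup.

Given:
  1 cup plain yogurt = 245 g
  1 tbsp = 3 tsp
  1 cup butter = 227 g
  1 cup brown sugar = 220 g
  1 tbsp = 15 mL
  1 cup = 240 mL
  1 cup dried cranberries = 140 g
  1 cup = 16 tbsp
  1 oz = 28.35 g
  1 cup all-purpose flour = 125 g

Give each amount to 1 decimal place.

Scaling factor: 20/16 = 5/4 = 1.25.
plain yogurt: 125 g × 5/4 ÷ 245 g/cup × 16 tbsp/cup ≈ 10.2 tbsp
dried cranberries: (2 tbsp + 2 tsp = 8/3 tbsp) × 5/4 ÷ 16 tbsp/cup × 140 g/cup ≈ 29.2 g
butter: 2.25 cup × 5/4 × 227 g/cup ≈ 638.4 g
all-purpose flour: 2/3 cup × 5/4 × 125 g/cup ÷ 28.35 g/oz ≈ 3.7 oz
brown sugar: 3 cup × 5/4 × 220 g/cup = 825.0 g
buttermilk: 125 mL × 5/4 ÷ 240 mL/cup ≈ 0.7 cup

plain yogurt: 10.2 tbsp; dried cranberries: 29.2 g; butter: 638.4 g; all-purpose flour: 3.7 oz; brown sugar: 825.0 g; buttermilk: 0.7 cup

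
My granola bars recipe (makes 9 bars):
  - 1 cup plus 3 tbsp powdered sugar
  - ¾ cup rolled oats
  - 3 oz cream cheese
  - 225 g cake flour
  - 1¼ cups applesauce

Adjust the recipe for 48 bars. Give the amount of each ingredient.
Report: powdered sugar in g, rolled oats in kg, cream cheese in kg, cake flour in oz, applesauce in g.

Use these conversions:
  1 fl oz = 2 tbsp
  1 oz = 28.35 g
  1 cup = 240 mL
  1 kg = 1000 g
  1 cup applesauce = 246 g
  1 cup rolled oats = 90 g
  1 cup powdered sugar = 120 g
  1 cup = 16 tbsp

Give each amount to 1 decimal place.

powdered sugar: 760.0 g; rolled oats: 0.4 kg; cream cheese: 0.5 kg; cake flour: 42.3 oz; applesauce: 1640.0 g

Scaling factor: 48/9 = 16/3.
powdered sugar: (1 cup + 3 tbsp = 1.1875 cup) × 16/3 × 120 g/cup = 760.0 g
rolled oats: 0.75 cup × 16/3 × 90 g/cup ÷ 1000 g/kg ≈ 0.4 kg
cream cheese: 3 oz × 16/3 × 28.35 g/oz ÷ 1000 g/kg ≈ 0.5 kg
cake flour: 225 g × 16/3 ÷ 28.35 g/oz ≈ 42.3 oz
applesauce: 1.25 cup × 16/3 × 246 g/cup = 1640.0 g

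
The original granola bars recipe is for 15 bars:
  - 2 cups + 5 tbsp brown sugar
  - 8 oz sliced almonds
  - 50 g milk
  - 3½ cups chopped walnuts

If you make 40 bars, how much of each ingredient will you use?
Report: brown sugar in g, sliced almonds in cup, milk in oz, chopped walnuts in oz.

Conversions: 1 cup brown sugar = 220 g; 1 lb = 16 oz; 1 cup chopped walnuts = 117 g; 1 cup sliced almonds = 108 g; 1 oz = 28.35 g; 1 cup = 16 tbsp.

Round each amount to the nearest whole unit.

Scaling factor: 40/15 = 8/3.
brown sugar: (2 cup + 5 tbsp = 2.3125 cup) × 8/3 × 220 g/cup ≈ 1357 g
sliced almonds: 8 oz × 8/3 × 28.35 g/oz ÷ 108 g/cup ≈ 6 cup
milk: 50 g × 8/3 ÷ 28.35 g/oz ≈ 5 oz
chopped walnuts: 3.5 cup × 8/3 × 117 g/cup ÷ 28.35 g/oz ≈ 39 oz

brown sugar: 1357 g; sliced almonds: 6 cup; milk: 5 oz; chopped walnuts: 39 oz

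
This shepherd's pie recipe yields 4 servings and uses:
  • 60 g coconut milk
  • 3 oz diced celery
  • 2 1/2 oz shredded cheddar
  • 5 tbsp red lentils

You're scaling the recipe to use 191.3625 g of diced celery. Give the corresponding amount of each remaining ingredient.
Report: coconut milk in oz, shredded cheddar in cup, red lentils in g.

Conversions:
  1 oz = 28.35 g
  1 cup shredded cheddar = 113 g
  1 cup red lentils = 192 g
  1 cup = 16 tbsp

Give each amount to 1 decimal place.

The original recipe has 85.05 g of diced celery, so the scaling factor is 191.3625 ÷ 85.05 = 9/4 = 2.25.
coconut milk: 60 g × 9/4 ÷ 28.35 g/oz ≈ 4.8 oz
shredded cheddar: 2.5 oz × 9/4 × 28.35 g/oz ÷ 113 g/cup ≈ 1.4 cup
red lentils: 5 tbsp × 9/4 ÷ 16 tbsp/cup × 192 g/cup = 135.0 g

coconut milk: 4.8 oz; shredded cheddar: 1.4 cup; red lentils: 135.0 g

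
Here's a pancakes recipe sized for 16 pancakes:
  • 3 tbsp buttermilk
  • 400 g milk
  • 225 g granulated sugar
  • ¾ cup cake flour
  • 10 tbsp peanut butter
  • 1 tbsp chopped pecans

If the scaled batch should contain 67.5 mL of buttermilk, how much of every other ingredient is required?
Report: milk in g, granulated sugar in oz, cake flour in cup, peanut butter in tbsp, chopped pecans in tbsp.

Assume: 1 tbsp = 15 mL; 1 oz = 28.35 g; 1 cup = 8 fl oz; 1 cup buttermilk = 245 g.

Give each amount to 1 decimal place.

The original recipe has 45 mL of buttermilk, so the scaling factor is 67.5 ÷ 45 = 3/2 = 1.5.
milk: 400 g × 3/2 = 600.0 g
granulated sugar: 225 g × 3/2 ÷ 28.35 g/oz ≈ 11.9 oz
cake flour: 0.75 cup × 3/2 ≈ 1.1 cup
peanut butter: 10 tbsp × 3/2 = 15.0 tbsp
chopped pecans: 1 tbsp × 3/2 = 1.5 tbsp

milk: 600.0 g; granulated sugar: 11.9 oz; cake flour: 1.1 cup; peanut butter: 15.0 tbsp; chopped pecans: 1.5 tbsp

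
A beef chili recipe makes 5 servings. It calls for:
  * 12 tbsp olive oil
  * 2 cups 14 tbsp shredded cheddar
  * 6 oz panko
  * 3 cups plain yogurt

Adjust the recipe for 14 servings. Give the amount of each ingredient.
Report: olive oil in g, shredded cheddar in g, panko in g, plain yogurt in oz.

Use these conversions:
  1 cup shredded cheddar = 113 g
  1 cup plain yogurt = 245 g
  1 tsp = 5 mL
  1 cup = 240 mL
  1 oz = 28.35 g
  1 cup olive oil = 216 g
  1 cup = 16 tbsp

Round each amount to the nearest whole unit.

olive oil: 454 g; shredded cheddar: 910 g; panko: 476 g; plain yogurt: 73 oz

Scaling factor: 14/5 = 2.8.
olive oil: 12 tbsp × 14/5 ÷ 16 tbsp/cup × 216 g/cup ≈ 454 g
shredded cheddar: (2 cup + 14 tbsp = 2.875 cup) × 14/5 × 113 g/cup ≈ 910 g
panko: 6 oz × 14/5 × 28.35 g/oz ≈ 476 g
plain yogurt: 3 cup × 14/5 × 245 g/cup ÷ 28.35 g/oz ≈ 73 oz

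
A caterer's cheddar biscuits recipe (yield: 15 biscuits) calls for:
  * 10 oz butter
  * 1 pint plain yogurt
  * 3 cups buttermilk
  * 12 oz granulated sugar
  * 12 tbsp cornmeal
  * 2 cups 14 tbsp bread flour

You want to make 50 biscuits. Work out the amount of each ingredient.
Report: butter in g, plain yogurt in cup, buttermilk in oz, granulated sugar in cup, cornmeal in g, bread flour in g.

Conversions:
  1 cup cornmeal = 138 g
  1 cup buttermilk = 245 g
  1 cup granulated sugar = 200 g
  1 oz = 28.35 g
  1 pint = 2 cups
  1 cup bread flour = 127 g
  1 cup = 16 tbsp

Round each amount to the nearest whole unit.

butter: 945 g; plain yogurt: 7 cup; buttermilk: 86 oz; granulated sugar: 6 cup; cornmeal: 345 g; bread flour: 1217 g

Scaling factor: 50/15 = 10/3.
butter: 10 oz × 10/3 × 28.35 g/oz = 945 g
plain yogurt: 1 pint × 10/3 × 2 cup/pint ≈ 7 cup
buttermilk: 3 cup × 10/3 × 245 g/cup ÷ 28.35 g/oz ≈ 86 oz
granulated sugar: 12 oz × 10/3 × 28.35 g/oz ÷ 200 g/cup ≈ 6 cup
cornmeal: 12 tbsp × 10/3 ÷ 16 tbsp/cup × 138 g/cup = 345 g
bread flour: (2 cup + 14 tbsp = 2.875 cup) × 10/3 × 127 g/cup ≈ 1217 g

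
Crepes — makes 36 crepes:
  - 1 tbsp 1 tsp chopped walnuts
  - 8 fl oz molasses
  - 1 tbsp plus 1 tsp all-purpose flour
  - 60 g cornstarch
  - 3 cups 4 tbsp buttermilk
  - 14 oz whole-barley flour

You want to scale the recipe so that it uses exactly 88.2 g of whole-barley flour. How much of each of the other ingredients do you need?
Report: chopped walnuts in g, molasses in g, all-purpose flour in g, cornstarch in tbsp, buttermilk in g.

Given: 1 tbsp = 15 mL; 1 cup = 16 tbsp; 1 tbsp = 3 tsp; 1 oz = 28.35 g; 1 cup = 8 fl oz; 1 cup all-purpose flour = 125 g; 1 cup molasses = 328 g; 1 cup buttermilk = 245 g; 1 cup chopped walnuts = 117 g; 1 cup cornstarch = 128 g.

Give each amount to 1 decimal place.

chopped walnuts: 2.2 g; molasses: 72.9 g; all-purpose flour: 2.3 g; cornstarch: 1.7 tbsp; buttermilk: 176.9 g

The original recipe has 396.9 g of whole-barley flour, so the scaling factor is 88.2 ÷ 396.9 = 2/9.
chopped walnuts: (1 tbsp + 1 tsp = 4/3 tbsp) × 2/9 ÷ 16 tbsp/cup × 117 g/cup ≈ 2.2 g
molasses: 8 fl oz × 2/9 ÷ 8 fl oz/cup × 328 g/cup ≈ 72.9 g
all-purpose flour: (1 tbsp + 1 tsp = 4/3 tbsp) × 2/9 ÷ 16 tbsp/cup × 125 g/cup ≈ 2.3 g
cornstarch: 60 g × 2/9 ÷ 128 g/cup × 16 tbsp/cup ≈ 1.7 tbsp
buttermilk: (3 cup + 4 tbsp = 3.25 cup) × 2/9 × 245 g/cup ≈ 176.9 g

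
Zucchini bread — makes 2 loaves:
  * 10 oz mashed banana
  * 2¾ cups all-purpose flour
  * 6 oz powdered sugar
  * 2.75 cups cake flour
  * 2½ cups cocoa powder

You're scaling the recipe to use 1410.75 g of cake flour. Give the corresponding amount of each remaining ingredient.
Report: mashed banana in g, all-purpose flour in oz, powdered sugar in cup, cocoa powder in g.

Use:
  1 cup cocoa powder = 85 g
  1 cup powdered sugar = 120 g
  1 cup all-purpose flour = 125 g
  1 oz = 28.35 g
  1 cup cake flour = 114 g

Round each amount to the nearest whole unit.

The original recipe has 313.5 g of cake flour, so the scaling factor is 1410.75 ÷ 313.5 = 9/2 = 4.5.
mashed banana: 10 oz × 9/2 × 28.35 g/oz ≈ 1276 g
all-purpose flour: 2.75 cup × 9/2 × 125 g/cup ÷ 28.35 g/oz ≈ 55 oz
powdered sugar: 6 oz × 9/2 × 28.35 g/oz ÷ 120 g/cup ≈ 6 cup
cocoa powder: 2.5 cup × 9/2 × 85 g/cup ≈ 956 g

mashed banana: 1276 g; all-purpose flour: 55 oz; powdered sugar: 6 cup; cocoa powder: 956 g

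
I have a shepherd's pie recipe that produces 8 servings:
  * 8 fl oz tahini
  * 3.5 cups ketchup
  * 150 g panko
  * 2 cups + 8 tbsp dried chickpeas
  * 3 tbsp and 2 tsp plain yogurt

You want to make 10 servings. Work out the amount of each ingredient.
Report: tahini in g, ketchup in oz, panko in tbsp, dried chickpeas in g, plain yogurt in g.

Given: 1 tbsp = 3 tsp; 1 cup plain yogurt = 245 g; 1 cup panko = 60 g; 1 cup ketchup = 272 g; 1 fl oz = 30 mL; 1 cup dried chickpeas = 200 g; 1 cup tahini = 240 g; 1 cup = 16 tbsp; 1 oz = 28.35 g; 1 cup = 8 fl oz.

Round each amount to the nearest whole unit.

tahini: 300 g; ketchup: 42 oz; panko: 50 tbsp; dried chickpeas: 625 g; plain yogurt: 70 g

Scaling factor: 10/8 = 5/4 = 1.25.
tahini: 8 fl oz × 5/4 ÷ 8 fl oz/cup × 240 g/cup = 300 g
ketchup: 3.5 cup × 5/4 × 272 g/cup ÷ 28.35 g/oz ≈ 42 oz
panko: 150 g × 5/4 ÷ 60 g/cup × 16 tbsp/cup = 50 tbsp
dried chickpeas: (2 cup + 8 tbsp = 2.5 cup) × 5/4 × 200 g/cup = 625 g
plain yogurt: (3 tbsp + 2 tsp = 11/3 tbsp) × 5/4 ÷ 16 tbsp/cup × 245 g/cup ≈ 70 g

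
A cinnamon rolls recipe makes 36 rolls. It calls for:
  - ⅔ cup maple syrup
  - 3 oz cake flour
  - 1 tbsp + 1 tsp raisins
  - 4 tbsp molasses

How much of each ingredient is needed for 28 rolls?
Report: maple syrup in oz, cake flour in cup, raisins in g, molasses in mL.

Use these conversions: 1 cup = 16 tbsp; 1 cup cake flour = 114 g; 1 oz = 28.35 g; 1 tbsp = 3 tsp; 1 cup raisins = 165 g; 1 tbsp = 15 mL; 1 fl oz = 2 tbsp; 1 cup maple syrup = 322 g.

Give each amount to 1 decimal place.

Scaling factor: 28/36 = 7/9.
maple syrup: 2/3 cup × 7/9 × 322 g/cup ÷ 28.35 g/oz ≈ 5.9 oz
cake flour: 3 oz × 7/9 × 28.35 g/oz ÷ 114 g/cup ≈ 0.6 cup
raisins: (1 tbsp + 1 tsp = 4/3 tbsp) × 7/9 ÷ 16 tbsp/cup × 165 g/cup ≈ 10.7 g
molasses: 4 tbsp × 7/9 × 15 mL/tbsp ≈ 46.7 mL

maple syrup: 5.9 oz; cake flour: 0.6 cup; raisins: 10.7 g; molasses: 46.7 mL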